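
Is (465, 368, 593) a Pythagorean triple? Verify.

Compute a² + b² = 465² + 368² = 216225 + 135424 = 351649
Compute c² = 593² = 351649
Since 351649 = 351649, confirmed.

Yes, it is a Pythagorean triple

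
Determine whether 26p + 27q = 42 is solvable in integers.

Step 1: Compute gcd(26, 27).
gcd(26, 27) = 1

Step 2: Check divisibility.
Does 1 divide 42? 42 = 1 x 42, so yes.

By the theorem on linear Diophantine equations, 26p + 27q = 42 has integer solutions if and only if gcd(26, 27) divides 42. Since 1 | 42, solutions exist.

Yes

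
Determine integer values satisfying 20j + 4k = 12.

Step 1: Check solvability.
gcd(20, 4) = 4
Since 4 divides 12, solutions exist.

Step 2: Apply extended Euclidean algorithm to find gcd.
We find integers such that 20*x0 + 4*y0 = 4

Step 3: Scale the particular solution.
Multiply by 12/4 = 3:
j = 0, k = 3

Step 4: Verify.
20*(0) + 4*(3) = 12 = 12 ✓

j = 0, k = 3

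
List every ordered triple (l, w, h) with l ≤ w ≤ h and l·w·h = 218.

Iterate l from 1 to ⌊218^(1/3)⌋. For each l dividing 218, iterate w ≥ l with w dividing 218/l, and set h = 218/(l·w).
Triples found (2): (1×1×218), (1×2×109)

(1×1×218), (1×2×109)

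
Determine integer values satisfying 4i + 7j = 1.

Step 1: Check solvability.
gcd(4, 7) = 1
Since 1 divides 1, solutions exist.

Step 2: Apply extended Euclidean algorithm to find gcd.
We find integers such that 4*x0 + 7*y0 = 1

Step 3: Scale the particular solution.
Multiply by 1/1 = 1:
i = 2, j = -1

Step 4: Verify.
4*(2) + 7*(-1) = 1 = 1 ✓

i = 2, j = -1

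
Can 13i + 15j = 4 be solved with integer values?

Step 1: Compute gcd(13, 15).
gcd(13, 15) = 1

Step 2: Check divisibility.
Does 1 divide 4? 4 = 1 x 4, so yes.

By the theorem on linear Diophantine equations, 13i + 15j = 4 has integer solutions if and only if gcd(13, 15) divides 4. Since 1 | 4, solutions exist.

Yes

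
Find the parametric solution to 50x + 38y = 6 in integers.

Step 1: Compute gcd(50, 38) = 2.
Since 2 divides 6, solutions exist.

Step 2: Find a particular solution using extended Euclidean algorithm.
We get x₀ = -9, y₀ = 12.
Check: 50*-9 + 38*12 = 6 = 6 ✓

Step 3: Write the general solution.
x = -9 + (38/2)t = -9 + 19t
y = 12 - (50/2)t = 12 - 25t
for any integer t.

x = -9 + 19t, y = 12 - 25t for integer t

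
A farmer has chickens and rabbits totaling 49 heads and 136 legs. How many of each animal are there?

Let c = chickens, r = rabbits.
Heads: c + r = 49
Legs: 2c + 4r = 136
From the first equation, c = 49 - r. Substitute:
2(49 - r) + 4r = 136
98 + 2r = 136
r = (136 - 98)/2 = 19
c = 49 - 19 = 30

Chickens: 30, Rabbits: 19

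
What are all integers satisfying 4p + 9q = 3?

Step 1: Compute gcd(4, 9) = 1.
Since 1 divides 3, solutions exist.

Step 2: Find a particular solution using extended Euclidean algorithm.
We get p₀ = -6, q₀ = 3.
Check: 4*-6 + 9*3 = 3 = 3 ✓

Step 3: Write the general solution.
p = -6 + (9/1)t = -6 + 9t
q = 3 - (4/1)t = 3 - 4t
for any integer t.

p = -6 + 9t, q = 3 - 4t for integer t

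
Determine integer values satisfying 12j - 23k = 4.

Step 1: Check solvability.
gcd(12, 23) = 1
Since 1 divides 4, solutions exist.

Step 2: Apply extended Euclidean algorithm to find gcd.
We find integers such that 12*x0 + 23*y0 = 1

Step 3: Scale the particular solution.
Multiply by 4/1 = 4:
j = 8, k = 4

Step 4: Verify.
12*(8) - 23*(4) = 4 = 4 ✓

j = 8, k = 4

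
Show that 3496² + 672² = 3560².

Compute a² + b² = 3496² + 672² = 12222016 + 451584 = 12673600
Compute c² = 3560² = 12673600
Since 12673600 = 12673600, confirmed.

Yes, it is a Pythagorean triple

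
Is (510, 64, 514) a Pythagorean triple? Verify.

Compute a² + b² = 510² + 64² = 260100 + 4096 = 264196
Compute c² = 514² = 264196
Since 264196 = 264196, confirmed.

Yes, it is a Pythagorean triple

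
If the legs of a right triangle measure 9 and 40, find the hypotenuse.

c² = a² + b² = 9² + 40² = 81 + 1600 = 1681
c = 41

41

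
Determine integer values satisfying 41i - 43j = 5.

Step 1: Check solvability.
gcd(41, 43) = 1
Since 1 divides 5, solutions exist.

Step 2: Apply extended Euclidean algorithm to find gcd.
We find integers such that 41*x0 + 43*y0 = 1

Step 3: Scale the particular solution.
Multiply by 5/1 = 5:
i = 105, j = 100

Step 4: Verify.
41*(105) - 43*(100) = 5 = 5 ✓

i = 105, j = 100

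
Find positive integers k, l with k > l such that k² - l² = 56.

Factor: k² - l² = (k+l)(k-l) = 56.
We need two factors of 56 with the same parity.
Use k+l = 28 and k-l = 2 (product 28·2 = 56).
Adding: 2k = 30, so k = 15.
Subtracting: 2l = 26, so l = 13.
Check: 15² - 13² = 225 - 169 = 56 ✓

k = 15, l = 13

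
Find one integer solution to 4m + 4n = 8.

Step 1: Check solvability.
gcd(4, 4) = 4
Since 4 divides 8, solutions exist.

Step 2: Apply extended Euclidean algorithm to find gcd.
We find integers such that 4*x0 + 4*y0 = 4

Step 3: Scale the particular solution.
Multiply by 8/4 = 2:
m = 0, n = 2

Step 4: Verify.
4*(0) + 4*(2) = 8 = 8 ✓

m = 0, n = 2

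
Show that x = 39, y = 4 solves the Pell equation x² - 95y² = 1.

Compute x² = 39² = 1521
Compute 95y² = 95·4² = 95·16 = 1520
x² - 95y² = 1521 - 1520 = 1
Since this equals 1, (39, 4) is a solution.

Yes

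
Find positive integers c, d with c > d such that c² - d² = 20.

Factor: c² - d² = (c+d)(c-d) = 20.
We need two factors of 20 with the same parity.
Use c+d = 10 and c-d = 2 (product 10·2 = 20).
Adding: 2c = 12, so c = 6.
Subtracting: 2d = 8, so d = 4.
Check: 6² - 4² = 36 - 16 = 20 ✓

c = 6, d = 4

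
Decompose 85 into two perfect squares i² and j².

We need to find integers i, j > 0 such that i² + j² = 85.
Trying i = 2: j² = 85 - 2² = 85 - 4 = 81
j = 9
Check: 2² + 9² = 4 + 81 = 85 ✓

85 = 2² + 9²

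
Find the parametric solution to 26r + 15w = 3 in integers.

Step 1: Compute gcd(26, 15) = 1.
Since 1 divides 3, solutions exist.

Step 2: Find a particular solution using extended Euclidean algorithm.
We get r₀ = -12, w₀ = 21.
Check: 26*-12 + 15*21 = 3 = 3 ✓

Step 3: Write the general solution.
r = -12 + (15/1)t = -12 + 15t
w = 21 - (26/1)t = 21 - 26t
for any integer t.

r = -12 + 15t, w = 21 - 26t for integer t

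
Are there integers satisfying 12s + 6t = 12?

Step 1: Compute gcd(12, 6).
gcd(12, 6) = 6

Step 2: Check divisibility.
Does 6 divide 12? 12 = 6 x 2, so yes.

By the theorem on linear Diophantine equations, 12s + 6t = 12 has integer solutions if and only if gcd(12, 6) divides 12. Since 6 | 12, solutions exist.

Yes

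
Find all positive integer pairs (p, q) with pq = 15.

The positive divisors of 15 are: 1, 3, 5, 15.
Each divisor d gives the pair (d, 15/d):
(1, 15), (3, 5), (5, 3), (15, 1)

(1, 15), (3, 5), (5, 3), (15, 1)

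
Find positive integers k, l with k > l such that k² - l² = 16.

Factor: k² - l² = (k+l)(k-l) = 16.
We need two factors of 16 with the same parity.
Use k+l = 8 and k-l = 2 (product 8·2 = 16).
Adding: 2k = 10, so k = 5.
Subtracting: 2l = 6, so l = 3.
Check: 5² - 3² = 25 - 9 = 16 ✓

k = 5, l = 3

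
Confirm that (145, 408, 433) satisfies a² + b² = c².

Compute a² + b² = 145² + 408² = 21025 + 166464 = 187489
Compute c² = 433² = 187489
Since 187489 = 187489, confirmed.

Yes, it is a Pythagorean triple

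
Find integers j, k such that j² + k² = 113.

We need to find integers j, k > 0 such that j² + k² = 113.
Trying j = 7: k² = 113 - 7² = 113 - 49 = 64
k = 8
Check: 7² + 8² = 49 + 64 = 113 ✓

113 = 7² + 8²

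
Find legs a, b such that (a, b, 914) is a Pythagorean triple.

We need a² + b² = 914² = 835396.
Trying: 850² + 336² = 722500 + 112896 = 835396 ✓

(850, 336, 914)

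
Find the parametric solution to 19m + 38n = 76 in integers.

Step 1: Compute gcd(19, 38) = 19.
Since 19 divides 76, solutions exist.

Step 2: Find a particular solution using extended Euclidean algorithm.
We get m₀ = 4, n₀ = 0.
Check: 19*4 + 38*0 = 76 = 76 ✓

Step 3: Write the general solution.
m = 4 + (38/19)t = 4 + 2t
n = 0 - (19/19)t = 0 - 1t
for any integer t.

m = 4 + 2t, n = 0 - 1t for integer t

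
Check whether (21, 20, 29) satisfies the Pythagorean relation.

Compute a² + b²:
21² + 20² = 441 + 400 = 841
Compute c²:
29² = 841
Since 841 = 841, it is a Pythagorean triple.

Yes, it is a Pythagorean triple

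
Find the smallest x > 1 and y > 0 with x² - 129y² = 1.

We seek the smallest positive integers (x, y) with x² - 129y² = 1, i.e., x² = 129y² + 1.
Try successive y values:
y = 1: x² = 129·1² + 1 = 130, not a perfect square
y = 2: x² = 129·2² + 1 = 517, not a perfect square
y = 3: x² = 129·3² + 1 = 1162, not a perfect square
... continuing the search (or via continued fractions) ...
y = 1484: x² = 129·1484² + 1 = 284091025, x = 16855 ✓

Verify: 16855² - 129·1484² = 284091025 - 284091024 = 1 ✓

x = 16855, y = 1484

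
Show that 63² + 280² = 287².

Compute a² + b² = 63² + 280² = 3969 + 78400 = 82369
Compute c² = 287² = 82369
Since 82369 = 82369, confirmed.

Yes, it is a Pythagorean triple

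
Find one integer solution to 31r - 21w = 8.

Step 1: Check solvability.
gcd(31, 21) = 1
Since 1 divides 8, solutions exist.

Step 2: Apply extended Euclidean algorithm to find gcd.
We find integers such that 31*x0 + 21*y0 = 1

Step 3: Scale the particular solution.
Multiply by 8/1 = 8:
r = -16, w = -24

Step 4: Verify.
31*(-16) - 21*(-24) = 8 = 8 ✓

r = -16, w = -24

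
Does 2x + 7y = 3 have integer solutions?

Step 1: Compute gcd(2, 7).
gcd(2, 7) = 1

Step 2: Check divisibility.
Does 1 divide 3? 3 = 1 x 3, so yes.

By the theorem on linear Diophantine equations, 2x + 7y = 3 has integer solutions if and only if gcd(2, 7) divides 3. Since 1 | 3, solutions exist.

Yes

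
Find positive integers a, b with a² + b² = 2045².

We need a² + b² = 2045² = 4182025.
Trying: 1955² + 600² = 3822025 + 360000 = 4182025 ✓

(1955, 600, 2045)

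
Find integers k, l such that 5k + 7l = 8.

Step 1: Check solvability.
gcd(5, 7) = 1
Since 1 divides 8, solutions exist.

Step 2: Apply extended Euclidean algorithm to find gcd.
We find integers such that 5*x0 + 7*y0 = 1

Step 3: Scale the particular solution.
Multiply by 8/1 = 8:
k = 24, l = -16

Step 4: Verify.
5*(24) + 7*(-16) = 8 = 8 ✓

k = 24, l = -16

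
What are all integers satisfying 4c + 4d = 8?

Step 1: Compute gcd(4, 4) = 4.
Since 4 divides 8, solutions exist.

Step 2: Find a particular solution using extended Euclidean algorithm.
We get c₀ = 0, d₀ = 2.
Check: 4*0 + 4*2 = 8 = 8 ✓

Step 3: Write the general solution.
c = 0 + (4/4)t = 0 + 1t
d = 2 - (4/4)t = 2 - 1t
for any integer t.

c = 0 + 1t, d = 2 - 1t for integer t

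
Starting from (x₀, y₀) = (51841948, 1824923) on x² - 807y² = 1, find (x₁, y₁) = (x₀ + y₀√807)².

Solutions to x² - Dy² = 1 are generated by powers of (x₀ + y₀√D).
The next solution satisfies x₁ + y₁√807 = (x₀ + y₀√807)², giving:
x₁ = x₀² + 807y₀² = 51841948² + 807·1824923² = 2687587572434704 + 2687587572434703 = 5375175144869407
y₁ = 2x₀y₀ = 2·51841948·1824923 = 189215126540008

Verify: 5375175144869407² - 807·189215126540008² = 28892507838021850529595084531649 - 28892507838021850529595084531648 = 1 ✓

x = 5375175144869407, y = 189215126540008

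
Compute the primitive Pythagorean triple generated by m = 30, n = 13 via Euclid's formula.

a = m² - n² = 900 - 169 = 731
b = 2mn = 2·30·13 = 780
c = m² + n² = 900 + 169 = 1069
Verify: 731² + 780² = 534361 + 608400 = 1142761 = 1069² ✓

(731, 780, 1069)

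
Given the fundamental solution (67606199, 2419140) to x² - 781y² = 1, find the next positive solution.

Solutions to x² - Dy² = 1 are generated by powers of (x₀ + y₀√D).
The next solution satisfies x₁ + y₁√781 = (x₀ + y₀√781)², giving:
x₁ = x₀² + 781y₀² = 67606199² + 781·2419140² = 4570598143227601 + 4570598143227600 = 9141196286455201
y₁ = 2x₀y₀ = 2·67606199·2419140 = 327097720497720

Verify: 9141196286455201² - 781·327097720497720² = 83561469547502357177374179950401 - 83561469547502357177374179950400 = 1 ✓

x = 9141196286455201, y = 327097720497720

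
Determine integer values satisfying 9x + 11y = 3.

Step 1: Check solvability.
gcd(9, 11) = 1
Since 1 divides 3, solutions exist.

Step 2: Apply extended Euclidean algorithm to find gcd.
We find integers such that 9*x0 + 11*y0 = 1

Step 3: Scale the particular solution.
Multiply by 3/1 = 3:
x = 15, y = -12

Step 4: Verify.
9*(15) + 11*(-12) = 3 = 3 ✓

x = 15, y = -12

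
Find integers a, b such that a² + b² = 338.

We need to find integers a, b > 0 such that a² + b² = 338.
Trying a = 7: b² = 338 - 7² = 338 - 49 = 289
b = 17
Check: 7² + 17² = 49 + 289 = 338 ✓

338 = 7² + 17²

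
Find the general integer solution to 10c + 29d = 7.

Step 1: Compute gcd(10, 29) = 1.
Since 1 divides 7, solutions exist.

Step 2: Find a particular solution using extended Euclidean algorithm.
We get c₀ = 21, d₀ = -7.
Check: 10*21 + 29*-7 = 7 = 7 ✓

Step 3: Write the general solution.
c = 21 + (29/1)t = 21 + 29t
d = -7 - (10/1)t = -7 - 10t
for any integer t.

c = 21 + 29t, d = -7 - 10t for integer t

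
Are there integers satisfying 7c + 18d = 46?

Step 1: Compute gcd(7, 18).
gcd(7, 18) = 1

Step 2: Check divisibility.
Does 1 divide 46? 46 = 1 x 46, so yes.

By the theorem on linear Diophantine equations, 7c + 18d = 46 has integer solutions if and only if gcd(7, 18) divides 46. Since 1 | 46, solutions exist.

Yes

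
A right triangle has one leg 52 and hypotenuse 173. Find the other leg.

a² = c² - b² = 29929 - 2704 = 27225
a = 165

165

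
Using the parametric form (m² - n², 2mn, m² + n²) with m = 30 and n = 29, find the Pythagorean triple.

a = m² - n² = 30² - 29² = 900 - 841 = 59
b = 2mn = 2·30·29 = 1740
c = m² + n² = 900 + 841 = 1741
Verify: 59² + 1740² = 3481 + 3027600 = 3031081 = 1741² ✓

(59, 1740, 1741)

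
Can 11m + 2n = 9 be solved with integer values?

Step 1: Compute gcd(11, 2).
gcd(11, 2) = 1

Step 2: Check divisibility.
Does 1 divide 9? 9 = 1 x 9, so yes.

By the theorem on linear Diophantine equations, 11m + 2n = 9 has integer solutions if and only if gcd(11, 2) divides 9. Since 1 | 9, solutions exist.

Yes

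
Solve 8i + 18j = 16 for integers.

Step 1: Check solvability.
gcd(8, 18) = 2
Since 2 divides 16, solutions exist.

Step 2: Apply extended Euclidean algorithm to find gcd.
We find integers such that 8*x0 + 18*y0 = 2

Step 3: Scale the particular solution.
Multiply by 16/2 = 8:
i = -16, j = 8

Step 4: Verify.
8*(-16) + 18*(8) = 16 = 16 ✓

i = -16, j = 8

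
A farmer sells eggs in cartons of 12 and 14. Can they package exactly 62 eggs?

We need non-negative a, b with 12a + 14b = 62.
gcd(12, 14) = 2 divides 62.
Try a = 4: 14b = 62 - 48 = 14, so b = 1.
One way: 4 cartons of 12 and 1 cartons of 14.

Yes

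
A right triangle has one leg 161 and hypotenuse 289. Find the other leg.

b² = c² - a² = 83521 - 25921 = 57600
b = 240

240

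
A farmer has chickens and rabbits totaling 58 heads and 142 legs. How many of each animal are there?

Let c = chickens, r = rabbits.
Heads: c + r = 58
Legs: 2c + 4r = 142
From the first equation, c = 58 - r. Substitute:
2(58 - r) + 4r = 142
116 + 2r = 142
r = (142 - 116)/2 = 13
c = 58 - 13 = 45

Chickens: 45, Rabbits: 13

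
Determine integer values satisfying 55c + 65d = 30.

Step 1: Check solvability.
gcd(55, 65) = 5
Since 5 divides 30, solutions exist.

Step 2: Apply extended Euclidean algorithm to find gcd.
We find integers such that 55*x0 + 65*y0 = 5

Step 3: Scale the particular solution.
Multiply by 30/5 = 6:
c = 36, d = -30

Step 4: Verify.
55*(36) + 65*(-30) = 30 = 30 ✓

c = 36, d = -30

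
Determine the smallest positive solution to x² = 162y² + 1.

We seek the smallest positive integers (x, y) with x² - 162y² = 1, i.e., x² = 162y² + 1.
Try successive y values:
y = 1: x² = 162·1² + 1 = 163, not a perfect square
y = 2: x² = 162·2² + 1 = 649, not a perfect square
y = 3: x² = 162·3² + 1 = 1459, not a perfect square
... continuing the search (or via continued fractions) ...
y = 1540: x² = 162·1540² + 1 = 384199201, x = 19601 ✓

Verify: 19601² - 162·1540² = 384199201 - 384199200 = 1 ✓

x = 19601, y = 1540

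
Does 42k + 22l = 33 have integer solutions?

Step 1: Compute gcd(42, 22).
gcd(42, 22) = 2

Step 2: Check divisibility.
Does 2 divide 33? 33 = 2 x 16 + 1, so no.

By the theorem on linear Diophantine equations, 42k + 22l = 33 has integer solutions if and only if gcd(42, 22) divides 33. Since 2 does not divide 33, no solutions exist.

No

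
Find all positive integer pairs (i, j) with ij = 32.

The positive divisors of 32 are: 1, 2, 4, 8, 16, 32.
Each divisor d gives the pair (d, 32/d):
(1, 32), (2, 16), (4, 8), (8, 4), (16, 2), (32, 1)

(1, 32), (2, 16), (4, 8), (8, 4), (16, 2), (32, 1)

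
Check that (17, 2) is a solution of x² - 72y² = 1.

Compute x² = 17² = 289
Compute 72y² = 72·2² = 72·4 = 288
x² - 72y² = 289 - 288 = 1
Since this equals 1, (17, 2) is a solution.

Yes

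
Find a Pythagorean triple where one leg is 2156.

We need the other leg and hypotenuse such that 2156² + x² = c².
Take x = 3045, c = 3731: 2156² + 3045² = 4648336 + 9272025 = 13920361 = 3731² ✓
Triple: (3045, 2156, 3731)

(3045, 2156, 3731)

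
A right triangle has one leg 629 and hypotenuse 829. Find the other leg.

b² = c² - a² = 687241 - 395641 = 291600
b = 540

540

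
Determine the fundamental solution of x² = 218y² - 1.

We need x² = 218y² - 1. Try successive y:
y = 1: x² = 218·1² - 1 = 217, not a perfect square
y = 2: x² = 218·2² - 1 = 871, not a perfect square
y = 3: x² = 218·3² - 1 = 1961, not a perfect square
...
y = 17: x² = 218·17² - 1 = 63001 = 251² ✓
Check: 251² - 218·17² = 63001 - 63002 = -1 ✓

x = 251, y = 17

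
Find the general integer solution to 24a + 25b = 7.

Step 1: Compute gcd(24, 25) = 1.
Since 1 divides 7, solutions exist.

Step 2: Find a particular solution using extended Euclidean algorithm.
We get a₀ = -7, b₀ = 7.
Check: 24*-7 + 25*7 = 7 = 7 ✓

Step 3: Write the general solution.
a = -7 + (25/1)t = -7 + 25t
b = 7 - (24/1)t = 7 - 24t
for any integer t.

a = -7 + 25t, b = 7 - 24t for integer t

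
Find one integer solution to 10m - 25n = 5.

Step 1: Check solvability.
gcd(10, 25) = 5
Since 5 divides 5, solutions exist.

Step 2: Apply extended Euclidean algorithm to find gcd.
We find integers such that 10*x0 + 25*y0 = 5

Step 3: Scale the particular solution.
Multiply by 5/5 = 1:
m = -2, n = -1

Step 4: Verify.
10*(-2) - 25*(-1) = 5 = 5 ✓

m = -2, n = -1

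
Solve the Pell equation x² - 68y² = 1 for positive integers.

We seek the smallest positive integers (x, y) with x² - 68y² = 1, i.e., x² = 68y² + 1.
Try successive y values:
y = 1: x² = 68·1² + 1 = 69, not a perfect square
y = 2: x² = 68·2² + 1 = 273, not a perfect square
y = 3: x² = 68·3² + 1 = 613, not a perfect square
... continuing the search (or via continued fractions) ...
y = 4: x² = 68·4² + 1 = 1089, x = 33 ✓

Verify: 33² - 68·4² = 1089 - 1088 = 1 ✓

x = 33, y = 4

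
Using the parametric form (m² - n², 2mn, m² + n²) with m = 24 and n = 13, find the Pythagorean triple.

a = m² - n² = 24² - 13² = 576 - 169 = 407
b = 2mn = 2·24·13 = 624
c = m² + n² = 576 + 169 = 745
Verify: 407² + 624² = 165649 + 389376 = 555025 = 745² ✓

(407, 624, 745)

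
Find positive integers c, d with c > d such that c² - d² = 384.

Factor: c² - d² = (c+d)(c-d) = 384.
We need two factors of 384 with the same parity.
Use c+d = 192 and c-d = 2 (product 192·2 = 384).
Adding: 2c = 194, so c = 97.
Subtracting: 2d = 190, so d = 95.
Check: 97² - 95² = 9409 - 9025 = 384 ✓

c = 97, d = 95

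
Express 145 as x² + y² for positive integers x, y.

We need to find integers x, y > 0 such that x² + y² = 145.
Trying x = 1: y² = 145 - 1² = 145 - 1 = 144
y = 12
Check: 1² + 12² = 1 + 144 = 145 ✓

145 = 1² + 12²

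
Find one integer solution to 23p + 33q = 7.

Step 1: Check solvability.
gcd(23, 33) = 1
Since 1 divides 7, solutions exist.

Step 2: Apply extended Euclidean algorithm to find gcd.
We find integers such that 23*x0 + 33*y0 = 1

Step 3: Scale the particular solution.
Multiply by 7/1 = 7:
p = -70, q = 49

Step 4: Verify.
23*(-70) + 33*(49) = 7 = 7 ✓

p = -70, q = 49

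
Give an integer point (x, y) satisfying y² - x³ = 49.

Try small integer x values and check whether x³ + 49 is a perfect square.
x = 0: x³ + 49 = 0³ + 49 = 0 + 49 = 49
Is 49 a perfect square? 7² = 49 ✓
So (x, y) = (0, 7) is a solution.

x = 0, y = 7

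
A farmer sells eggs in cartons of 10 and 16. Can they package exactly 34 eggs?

We need non-negative a, b with 10a + 16b = 34.
gcd(10, 16) = 2 divides 34, but no a in [0, 3] gives non-negative b.

No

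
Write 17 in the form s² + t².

We need to find integers s, t > 0 such that s² + t² = 17.
Trying s = 1: t² = 17 - 1² = 17 - 1 = 16
t = 4
Check: 1² + 4² = 1 + 16 = 17 ✓

17 = 1² + 4²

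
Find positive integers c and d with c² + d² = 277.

We need to find integers c, d > 0 such that c² + d² = 277.
Trying c = 9: d² = 277 - 9² = 277 - 81 = 196
d = 14
Check: 9² + 14² = 81 + 196 = 277 ✓

277 = 9² + 14²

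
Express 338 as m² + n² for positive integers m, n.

We need to find integers m, n > 0 such that m² + n² = 338.
Trying m = 7: n² = 338 - 7² = 338 - 49 = 289
n = 17
Check: 7² + 17² = 49 + 289 = 338 ✓

338 = 7² + 17²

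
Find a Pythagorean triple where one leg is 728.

We need the other leg and hypotenuse such that 728² + x² = c².
Take x = 615, c = 953: 728² + 615² = 529984 + 378225 = 908209 = 953² ✓
Triple: (615, 728, 953)

(615, 728, 953)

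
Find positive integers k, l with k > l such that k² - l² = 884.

Factor: k² - l² = (k+l)(k-l) = 884.
We need two factors of 884 with the same parity.
Use k+l = 442 and k-l = 2 (product 442·2 = 884).
Adding: 2k = 444, so k = 222.
Subtracting: 2l = 440, so l = 220.
Check: 222² - 220² = 49284 - 48400 = 884 ✓

k = 222, l = 220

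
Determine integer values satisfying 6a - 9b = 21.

Step 1: Check solvability.
gcd(6, 9) = 3
Since 3 divides 21, solutions exist.

Step 2: Apply extended Euclidean algorithm to find gcd.
We find integers such that 6*x0 + 9*y0 = 3

Step 3: Scale the particular solution.
Multiply by 21/3 = 7:
a = -7, b = -7

Step 4: Verify.
6*(-7) - 9*(-7) = 21 = 21 ✓

a = -7, b = -7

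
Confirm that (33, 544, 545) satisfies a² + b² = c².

Compute a² + b² = 33² + 544² = 1089 + 295936 = 297025
Compute c² = 545² = 297025
Since 297025 = 297025, confirmed.

Yes, it is a Pythagorean triple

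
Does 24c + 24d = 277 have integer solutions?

Step 1: Compute gcd(24, 24).
gcd(24, 24) = 24

Step 2: Check divisibility.
Does 24 divide 277? 277 = 24 x 11 + 13, so no.

By the theorem on linear Diophantine equations, 24c + 24d = 277 has integer solutions if and only if gcd(24, 24) divides 277. Since 24 does not divide 277, no solutions exist.

No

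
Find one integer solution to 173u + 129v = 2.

Step 1: Check solvability.
gcd(173, 129) = 1
Since 1 divides 2, solutions exist.

Step 2: Apply extended Euclidean algorithm to find gcd.
We find integers such that 173*x0 + 129*y0 = 1

Step 3: Scale the particular solution.
Multiply by 2/1 = 2:
u = 88, v = -118

Step 4: Verify.
173*(88) + 129*(-118) = 2 = 2 ✓

u = 88, v = -118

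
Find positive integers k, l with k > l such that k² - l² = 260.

Factor: k² - l² = (k+l)(k-l) = 260.
We need two factors of 260 with the same parity.
Use k+l = 130 and k-l = 2 (product 130·2 = 260).
Adding: 2k = 132, so k = 66.
Subtracting: 2l = 128, so l = 64.
Check: 66² - 64² = 4356 - 4096 = 260 ✓

k = 66, l = 64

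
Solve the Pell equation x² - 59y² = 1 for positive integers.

We seek the smallest positive integers (x, y) with x² - 59y² = 1, i.e., x² = 59y² + 1.
Try successive y values:
y = 1: x² = 59·1² + 1 = 60, not a perfect square
y = 2: x² = 59·2² + 1 = 237, not a perfect square
y = 3: x² = 59·3² + 1 = 532, not a perfect square
... continuing the search (or via continued fractions) ...
y = 69: x² = 59·69² + 1 = 280900, x = 530 ✓

Verify: 530² - 59·69² = 280900 - 280899 = 1 ✓

x = 530, y = 69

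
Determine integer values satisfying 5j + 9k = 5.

Step 1: Check solvability.
gcd(5, 9) = 1
Since 1 divides 5, solutions exist.

Step 2: Apply extended Euclidean algorithm to find gcd.
We find integers such that 5*x0 + 9*y0 = 1

Step 3: Scale the particular solution.
Multiply by 5/1 = 5:
j = 10, k = -5

Step 4: Verify.
5*(10) + 9*(-5) = 5 = 5 ✓

j = 10, k = -5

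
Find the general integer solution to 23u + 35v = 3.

Step 1: Compute gcd(23, 35) = 1.
Since 1 divides 3, solutions exist.

Step 2: Find a particular solution using extended Euclidean algorithm.
We get u₀ = -9, v₀ = 6.
Check: 23*-9 + 35*6 = 3 = 3 ✓

Step 3: Write the general solution.
u = -9 + (35/1)t = -9 + 35t
v = 6 - (23/1)t = 6 - 23t
for any integer t.

u = -9 + 35t, v = 6 - 23t for integer t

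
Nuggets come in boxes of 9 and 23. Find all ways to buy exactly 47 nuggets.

We need non-negative integers (x, y) with 9x + 23y = 47.
For each x in 0..5, check if 47 - 9x is a non-negative multiple of 23.
No x yields an integer y ≥ 0.

No solution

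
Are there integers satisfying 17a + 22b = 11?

Step 1: Compute gcd(17, 22).
gcd(17, 22) = 1

Step 2: Check divisibility.
Does 1 divide 11? 11 = 1 x 11, so yes.

By the theorem on linear Diophantine equations, 17a + 22b = 11 has integer solutions if and only if gcd(17, 22) divides 11. Since 1 | 11, solutions exist.

Yes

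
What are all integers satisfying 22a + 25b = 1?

Step 1: Compute gcd(22, 25) = 1.
Since 1 divides 1, solutions exist.

Step 2: Find a particular solution using extended Euclidean algorithm.
We get a₀ = 8, b₀ = -7.
Check: 22*8 + 25*-7 = 1 = 1 ✓

Step 3: Write the general solution.
a = 8 + (25/1)t = 8 + 25t
b = -7 - (22/1)t = -7 - 22t
for any integer t.

a = 8 + 25t, b = -7 - 22t for integer t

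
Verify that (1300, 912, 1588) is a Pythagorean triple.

Compute a² + b² = 1300² + 912² = 1690000 + 831744 = 2521744
Compute c² = 1588² = 2521744
Since 2521744 = 2521744, confirmed.

Yes, it is a Pythagorean triple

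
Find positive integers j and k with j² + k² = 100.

We need to find integers j, k > 0 such that j² + k² = 100.
Trying j = 6: k² = 100 - 6² = 100 - 36 = 64
k = 8
Check: 6² + 8² = 36 + 64 = 100 ✓

100 = 6² + 8²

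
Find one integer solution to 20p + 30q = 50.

Step 1: Check solvability.
gcd(20, 30) = 10
Since 10 divides 50, solutions exist.

Step 2: Apply extended Euclidean algorithm to find gcd.
We find integers such that 20*x0 + 30*y0 = 10

Step 3: Scale the particular solution.
Multiply by 50/10 = 5:
p = -5, q = 5

Step 4: Verify.
20*(-5) + 30*(5) = 50 = 50 ✓

p = -5, q = 5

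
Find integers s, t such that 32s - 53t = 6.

Step 1: Check solvability.
gcd(32, 53) = 1
Since 1 divides 6, solutions exist.

Step 2: Apply extended Euclidean algorithm to find gcd.
We find integers such that 32*x0 + 53*y0 = 1

Step 3: Scale the particular solution.
Multiply by 6/1 = 6:
s = 30, t = 18

Step 4: Verify.
32*(30) - 53*(18) = 6 = 6 ✓

s = 30, t = 18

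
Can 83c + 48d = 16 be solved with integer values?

Step 1: Compute gcd(83, 48).
gcd(83, 48) = 1

Step 2: Check divisibility.
Does 1 divide 16? 16 = 1 x 16, so yes.

By the theorem on linear Diophantine equations, 83c + 48d = 16 has integer solutions if and only if gcd(83, 48) divides 16. Since 1 | 16, solutions exist.

Yes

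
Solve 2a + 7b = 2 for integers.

Step 1: Check solvability.
gcd(2, 7) = 1
Since 1 divides 2, solutions exist.

Step 2: Apply extended Euclidean algorithm to find gcd.
We find integers such that 2*x0 + 7*y0 = 1

Step 3: Scale the particular solution.
Multiply by 2/1 = 2:
a = -6, b = 2

Step 4: Verify.
2*(-6) + 7*(2) = 2 = 2 ✓

a = -6, b = 2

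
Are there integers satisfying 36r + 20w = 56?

Step 1: Compute gcd(36, 20).
gcd(36, 20) = 4

Step 2: Check divisibility.
Does 4 divide 56? 56 = 4 x 14, so yes.

By the theorem on linear Diophantine equations, 36r + 20w = 56 has integer solutions if and only if gcd(36, 20) divides 56. Since 4 | 56, solutions exist.

Yes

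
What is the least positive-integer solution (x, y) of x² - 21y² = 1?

We seek the smallest positive integers (x, y) with x² - 21y² = 1, i.e., x² = 21y² + 1.
Try successive y values:
y = 1: x² = 21·1² + 1 = 22, not a perfect square
y = 2: x² = 21·2² + 1 = 85, not a perfect square
y = 3: x² = 21·3² + 1 = 190, not a perfect square
... continuing the search (or via continued fractions) ...
y = 12: x² = 21·12² + 1 = 3025, x = 55 ✓

Verify: 55² - 21·12² = 3025 - 3024 = 1 ✓

x = 55, y = 12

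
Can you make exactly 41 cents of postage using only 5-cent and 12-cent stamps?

We need non-negative x, y with 5x + 12y = 41.
gcd(5, 12) = 1 divides 41, so integer solutions exist.
Search for a non-negative one: x = 1 gives 12y = 41 - 5 = 36, so y = 3.
Check: 5·1 + 12·3 = 41 ✓

Yes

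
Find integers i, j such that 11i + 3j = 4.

Step 1: Check solvability.
gcd(11, 3) = 1
Since 1 divides 4, solutions exist.

Step 2: Apply extended Euclidean algorithm to find gcd.
We find integers such that 11*x0 + 3*y0 = 1

Step 3: Scale the particular solution.
Multiply by 4/1 = 4:
i = -4, j = 16

Step 4: Verify.
11*(-4) + 3*(16) = 4 = 4 ✓

i = -4, j = 16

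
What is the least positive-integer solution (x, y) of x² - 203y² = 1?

We seek the smallest positive integers (x, y) with x² - 203y² = 1, i.e., x² = 203y² + 1.
Try successive y values:
y = 1: x² = 203·1² + 1 = 204, not a perfect square
y = 2: x² = 203·2² + 1 = 813, not a perfect square
y = 3: x² = 203·3² + 1 = 1828, not a perfect square
... continuing the search (or via continued fractions) ...
y = 4: x² = 203·4² + 1 = 3249, x = 57 ✓

Verify: 57² - 203·4² = 3249 - 3248 = 1 ✓

x = 57, y = 4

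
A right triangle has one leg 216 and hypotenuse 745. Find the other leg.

a² = c² - b² = 555025 - 46656 = 508369
a = 713

713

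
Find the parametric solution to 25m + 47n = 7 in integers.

Step 1: Compute gcd(25, 47) = 1.
Since 1 divides 7, solutions exist.

Step 2: Find a particular solution using extended Euclidean algorithm.
We get m₀ = -105, n₀ = 56.
Check: 25*-105 + 47*56 = 7 = 7 ✓

Step 3: Write the general solution.
m = -105 + (47/1)t = -105 + 47t
n = 56 - (25/1)t = 56 - 25t
for any integer t.

m = -105 + 47t, n = 56 - 25t for integer t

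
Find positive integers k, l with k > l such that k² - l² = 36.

Factor: k² - l² = (k+l)(k-l) = 36.
We need two factors of 36 with the same parity.
Use k+l = 18 and k-l = 2 (product 18·2 = 36).
Adding: 2k = 20, so k = 10.
Subtracting: 2l = 16, so l = 8.
Check: 10² - 8² = 100 - 64 = 36 ✓

k = 10, l = 8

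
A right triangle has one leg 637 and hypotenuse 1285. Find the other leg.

b² = c² - a² = 1651225 - 405769 = 1245456
b = 1116

1116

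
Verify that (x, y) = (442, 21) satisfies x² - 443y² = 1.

Compute x² = 442² = 195364
Compute 443y² = 443·21² = 443·441 = 195363
x² - 443y² = 195364 - 195363 = 1
Since this equals 1, (442, 21) is a solution.

Yes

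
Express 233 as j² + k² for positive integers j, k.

We need to find integers j, k > 0 such that j² + k² = 233.
Trying j = 8: k² = 233 - 8² = 233 - 64 = 169
k = 13
Check: 8² + 13² = 64 + 169 = 233 ✓

233 = 8² + 13²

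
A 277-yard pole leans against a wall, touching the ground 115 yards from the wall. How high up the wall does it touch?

The ladder, wall, and ground form a right triangle with hypotenuse 277 and one leg 115.
By the Pythagorean theorem: h² = 277² - 115² = 76729 - 13225 = 63504
h = √63504 = 252 yards

252 yards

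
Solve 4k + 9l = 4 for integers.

Step 1: Check solvability.
gcd(4, 9) = 1
Since 1 divides 4, solutions exist.

Step 2: Apply extended Euclidean algorithm to find gcd.
We find integers such that 4*x0 + 9*y0 = 1

Step 3: Scale the particular solution.
Multiply by 4/1 = 4:
k = -8, l = 4

Step 4: Verify.
4*(-8) + 9*(4) = 4 = 4 ✓

k = -8, l = 4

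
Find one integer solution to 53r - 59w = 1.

Step 1: Check solvability.
gcd(53, 59) = 1
Since 1 divides 1, solutions exist.

Step 2: Apply extended Euclidean algorithm to find gcd.
We find integers such that 53*x0 + 59*y0 = 1

Step 3: Scale the particular solution.
Multiply by 1/1 = 1:
r = -10, w = -9

Step 4: Verify.
53*(-10) - 59*(-9) = 1 = 1 ✓

r = -10, w = -9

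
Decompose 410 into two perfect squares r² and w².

We need to find integers r, w > 0 such that r² + w² = 410.
Trying r = 7: w² = 410 - 7² = 410 - 49 = 361
w = 19
Check: 7² + 19² = 49 + 361 = 410 ✓

410 = 7² + 19²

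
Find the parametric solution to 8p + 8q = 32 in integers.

Step 1: Compute gcd(8, 8) = 8.
Since 8 divides 32, solutions exist.

Step 2: Find a particular solution using extended Euclidean algorithm.
We get p₀ = 0, q₀ = 4.
Check: 8*0 + 8*4 = 32 = 32 ✓

Step 3: Write the general solution.
p = 0 + (8/8)t = 0 + 1t
q = 4 - (8/8)t = 4 - 1t
for any integer t.

p = 0 + 1t, q = 4 - 1t for integer t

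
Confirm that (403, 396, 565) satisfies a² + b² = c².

Compute a² + b² = 403² + 396² = 162409 + 156816 = 319225
Compute c² = 565² = 319225
Since 319225 = 319225, confirmed.

Yes, it is a Pythagorean triple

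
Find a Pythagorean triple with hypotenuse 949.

We need a² + b² = 949² = 900601.
Trying: 301² + 900² = 90601 + 810000 = 900601 ✓

(301, 900, 949)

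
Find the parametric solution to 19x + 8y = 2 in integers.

Step 1: Compute gcd(19, 8) = 1.
Since 1 divides 2, solutions exist.

Step 2: Find a particular solution using extended Euclidean algorithm.
We get x₀ = 6, y₀ = -14.
Check: 19*6 + 8*-14 = 2 = 2 ✓

Step 3: Write the general solution.
x = 6 + (8/1)t = 6 + 8t
y = -14 - (19/1)t = -14 - 19t
for any integer t.

x = 6 + 8t, y = -14 - 19t for integer t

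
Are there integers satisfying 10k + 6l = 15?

Step 1: Compute gcd(10, 6).
gcd(10, 6) = 2

Step 2: Check divisibility.
Does 2 divide 15? 15 = 2 x 7 + 1, so no.

By the theorem on linear Diophantine equations, 10k + 6l = 15 has integer solutions if and only if gcd(10, 6) divides 15. Since 2 does not divide 15, no solutions exist.

No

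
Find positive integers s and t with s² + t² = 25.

We need to find integers s, t > 0 such that s² + t² = 25.
Trying s = 3: t² = 25 - 3² = 25 - 9 = 16
t = 4
Check: 3² + 4² = 9 + 16 = 25 ✓

25 = 3² + 4²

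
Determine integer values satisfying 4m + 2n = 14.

Step 1: Check solvability.
gcd(4, 2) = 2
Since 2 divides 14, solutions exist.

Step 2: Apply extended Euclidean algorithm to find gcd.
We find integers such that 4*x0 + 2*y0 = 2

Step 3: Scale the particular solution.
Multiply by 14/2 = 7:
m = 0, n = 7

Step 4: Verify.
4*(0) + 2*(7) = 14 = 14 ✓

m = 0, n = 7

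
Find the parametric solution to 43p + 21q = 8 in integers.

Step 1: Compute gcd(43, 21) = 1.
Since 1 divides 8, solutions exist.

Step 2: Find a particular solution using extended Euclidean algorithm.
We get p₀ = 8, q₀ = -16.
Check: 43*8 + 21*-16 = 8 = 8 ✓

Step 3: Write the general solution.
p = 8 + (21/1)t = 8 + 21t
q = -16 - (43/1)t = -16 - 43t
for any integer t.

p = 8 + 21t, q = -16 - 43t for integer t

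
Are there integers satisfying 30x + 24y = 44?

Step 1: Compute gcd(30, 24).
gcd(30, 24) = 6

Step 2: Check divisibility.
Does 6 divide 44? 44 = 6 x 7 + 2, so no.

By the theorem on linear Diophantine equations, 30x + 24y = 44 has integer solutions if and only if gcd(30, 24) divides 44. Since 6 does not divide 44, no solutions exist.

No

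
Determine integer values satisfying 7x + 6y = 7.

Step 1: Check solvability.
gcd(7, 6) = 1
Since 1 divides 7, solutions exist.

Step 2: Apply extended Euclidean algorithm to find gcd.
We find integers such that 7*x0 + 6*y0 = 1

Step 3: Scale the particular solution.
Multiply by 7/1 = 7:
x = 7, y = -7

Step 4: Verify.
7*(7) + 6*(-7) = 7 = 7 ✓

x = 7, y = -7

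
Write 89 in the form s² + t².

We need to find integers s, t > 0 such that s² + t² = 89.
Trying s = 5: t² = 89 - 5² = 89 - 25 = 64
t = 8
Check: 5² + 8² = 25 + 64 = 89 ✓

89 = 5² + 8²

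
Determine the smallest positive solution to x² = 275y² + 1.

We seek the smallest positive integers (x, y) with x² - 275y² = 1, i.e., x² = 275y² + 1.
Try successive y values:
y = 1: x² = 275·1² + 1 = 276, not a perfect square
y = 2: x² = 275·2² + 1 = 1101, not a perfect square
y = 3: x² = 275·3² + 1 = 2476, not a perfect square
... continuing the search (or via continued fractions) ...
y = 12: x² = 275·12² + 1 = 39601, x = 199 ✓

Verify: 199² - 275·12² = 39601 - 39600 = 1 ✓

x = 199, y = 12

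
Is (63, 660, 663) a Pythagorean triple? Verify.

Compute a² + b² = 63² + 660² = 3969 + 435600 = 439569
Compute c² = 663² = 439569
Since 439569 = 439569, confirmed.

Yes, it is a Pythagorean triple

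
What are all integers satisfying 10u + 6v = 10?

Step 1: Compute gcd(10, 6) = 2.
Since 2 divides 10, solutions exist.

Step 2: Find a particular solution using extended Euclidean algorithm.
We get u₀ = -5, v₀ = 10.
Check: 10*-5 + 6*10 = 10 = 10 ✓

Step 3: Write the general solution.
u = -5 + (6/2)t = -5 + 3t
v = 10 - (10/2)t = 10 - 5t
for any integer t.

u = -5 + 3t, v = 10 - 5t for integer t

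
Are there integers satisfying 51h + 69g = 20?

Step 1: Compute gcd(51, 69).
gcd(51, 69) = 3

Step 2: Check divisibility.
Does 3 divide 20? 20 = 3 x 6 + 2, so no.

By the theorem on linear Diophantine equations, 51h + 69g = 20 has integer solutions if and only if gcd(51, 69) divides 20. Since 3 does not divide 20, no solutions exist.

No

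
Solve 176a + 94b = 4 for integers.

Step 1: Check solvability.
gcd(176, 94) = 2
Since 2 divides 4, solutions exist.

Step 2: Apply extended Euclidean algorithm to find gcd.
We find integers such that 176*x0 + 94*y0 = 2

Step 3: Scale the particular solution.
Multiply by 4/2 = 2:
a = -16, b = 30

Step 4: Verify.
176*(-16) + 94*(30) = 4 = 4 ✓

a = -16, b = 30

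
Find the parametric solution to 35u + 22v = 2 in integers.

Step 1: Compute gcd(35, 22) = 1.
Since 1 divides 2, solutions exist.

Step 2: Find a particular solution using extended Euclidean algorithm.
We get u₀ = -10, v₀ = 16.
Check: 35*-10 + 22*16 = 2 = 2 ✓

Step 3: Write the general solution.
u = -10 + (22/1)t = -10 + 22t
v = 16 - (35/1)t = 16 - 35t
for any integer t.

u = -10 + 22t, v = 16 - 35t for integer t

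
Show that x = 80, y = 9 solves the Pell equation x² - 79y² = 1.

Compute x² = 80² = 6400
Compute 79y² = 79·9² = 79·81 = 6399
x² - 79y² = 6400 - 6399 = 1
Since this equals 1, (80, 9) is a solution.

Yes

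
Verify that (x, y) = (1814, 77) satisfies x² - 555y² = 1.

Compute x² = 1814² = 3290596
Compute 555y² = 555·77² = 555·5929 = 3290595
x² - 555y² = 3290596 - 3290595 = 1
Since this equals 1, (1814, 77) is a solution.

Yes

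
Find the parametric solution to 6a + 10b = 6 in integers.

Step 1: Compute gcd(6, 10) = 2.
Since 2 divides 6, solutions exist.

Step 2: Find a particular solution using extended Euclidean algorithm.
We get a₀ = 6, b₀ = -3.
Check: 6*6 + 10*-3 = 6 = 6 ✓

Step 3: Write the general solution.
a = 6 + (10/2)t = 6 + 5t
b = -3 - (6/2)t = -3 - 3t
for any integer t.

a = 6 + 5t, b = -3 - 3t for integer t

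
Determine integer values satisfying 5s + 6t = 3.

Step 1: Check solvability.
gcd(5, 6) = 1
Since 1 divides 3, solutions exist.

Step 2: Apply extended Euclidean algorithm to find gcd.
We find integers such that 5*x0 + 6*y0 = 1

Step 3: Scale the particular solution.
Multiply by 3/1 = 3:
s = -3, t = 3

Step 4: Verify.
5*(-3) + 6*(3) = 3 = 3 ✓

s = -3, t = 3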